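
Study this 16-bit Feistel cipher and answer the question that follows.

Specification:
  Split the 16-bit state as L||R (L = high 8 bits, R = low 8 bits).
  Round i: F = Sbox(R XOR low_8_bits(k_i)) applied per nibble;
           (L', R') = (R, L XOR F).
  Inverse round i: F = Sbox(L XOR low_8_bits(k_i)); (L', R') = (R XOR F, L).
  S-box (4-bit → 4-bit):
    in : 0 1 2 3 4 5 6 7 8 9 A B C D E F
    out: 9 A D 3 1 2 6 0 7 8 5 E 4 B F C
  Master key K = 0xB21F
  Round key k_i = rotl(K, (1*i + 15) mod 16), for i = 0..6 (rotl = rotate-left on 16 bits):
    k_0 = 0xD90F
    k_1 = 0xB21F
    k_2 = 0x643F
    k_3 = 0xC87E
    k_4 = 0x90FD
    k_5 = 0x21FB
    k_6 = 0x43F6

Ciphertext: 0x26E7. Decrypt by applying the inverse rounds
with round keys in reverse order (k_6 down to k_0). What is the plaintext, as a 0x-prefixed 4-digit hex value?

0x4278

s_0 = ciphertext = 0x26E7
s_1 = InvRound(s_0, k_6) = 0x5E26
s_2 = InvRound(s_1, k_5) = 0x745E
s_3 = InvRound(s_2, k_4) = 0x2674
s_4 = InvRound(s_3, k_3) = 0x5326
s_5 = InvRound(s_4, k_2) = 0x4253
s_6 = InvRound(s_5, k_1) = 0x7842
s_7 = InvRound(s_6, k_0) = 0x4278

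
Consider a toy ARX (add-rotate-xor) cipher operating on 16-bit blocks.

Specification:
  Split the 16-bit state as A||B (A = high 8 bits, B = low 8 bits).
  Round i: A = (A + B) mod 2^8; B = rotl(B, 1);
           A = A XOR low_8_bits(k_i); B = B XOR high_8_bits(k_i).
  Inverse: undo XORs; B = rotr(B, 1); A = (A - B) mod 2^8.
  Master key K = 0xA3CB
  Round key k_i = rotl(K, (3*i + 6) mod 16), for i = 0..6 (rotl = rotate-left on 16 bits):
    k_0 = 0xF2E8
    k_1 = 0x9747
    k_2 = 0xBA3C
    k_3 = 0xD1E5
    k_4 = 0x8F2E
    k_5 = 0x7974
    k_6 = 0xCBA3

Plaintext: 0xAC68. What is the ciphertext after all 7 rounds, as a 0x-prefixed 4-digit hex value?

0xE958

s_0 = plaintext = 0xAC68
s_1 = Round(s_0, k_0) = 0xFC22
s_2 = Round(s_1, k_1) = 0x59D3
s_3 = Round(s_2, k_2) = 0x101D
s_4 = Round(s_3, k_3) = 0xC8EB
s_5 = Round(s_4, k_4) = 0x9D58
s_6 = Round(s_5, k_5) = 0x81C9
s_7 = Round(s_6, k_6) = 0xE958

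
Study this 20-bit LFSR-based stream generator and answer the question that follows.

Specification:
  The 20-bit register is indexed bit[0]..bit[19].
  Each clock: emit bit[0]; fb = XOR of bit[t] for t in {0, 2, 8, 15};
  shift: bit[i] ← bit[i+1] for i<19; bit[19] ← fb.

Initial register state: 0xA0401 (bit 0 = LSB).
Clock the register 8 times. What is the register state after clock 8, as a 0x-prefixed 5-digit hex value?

0x31A04

reg_0 = 0xA0401
clock 1: out=1, reg = 0xD0200
clock 2: out=0, reg = 0x68100
clock 3: out=0, reg = 0x34080
clock 4: out=0, reg = 0x1A040
clock 5: out=0, reg = 0x8D020
clock 6: out=0, reg = 0xC6810
clock 7: out=0, reg = 0x63408
clock 8: out=0, reg = 0x31A04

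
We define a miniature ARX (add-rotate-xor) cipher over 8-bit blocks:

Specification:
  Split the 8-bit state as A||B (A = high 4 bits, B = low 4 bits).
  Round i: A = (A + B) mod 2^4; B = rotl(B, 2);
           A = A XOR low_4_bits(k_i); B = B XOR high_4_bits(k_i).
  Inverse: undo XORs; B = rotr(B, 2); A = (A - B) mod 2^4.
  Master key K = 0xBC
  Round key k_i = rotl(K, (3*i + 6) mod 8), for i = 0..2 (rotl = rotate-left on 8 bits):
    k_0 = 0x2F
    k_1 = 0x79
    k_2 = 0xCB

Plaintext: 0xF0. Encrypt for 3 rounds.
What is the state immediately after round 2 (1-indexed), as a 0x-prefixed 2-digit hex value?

s_0 = plaintext = 0xF0
s_1 = Round(s_0, k_0) = 0x02
s_2 = Round(s_1, k_1) = 0xBF
s_3 = Round(s_2, k_2) = 0x13

0xBF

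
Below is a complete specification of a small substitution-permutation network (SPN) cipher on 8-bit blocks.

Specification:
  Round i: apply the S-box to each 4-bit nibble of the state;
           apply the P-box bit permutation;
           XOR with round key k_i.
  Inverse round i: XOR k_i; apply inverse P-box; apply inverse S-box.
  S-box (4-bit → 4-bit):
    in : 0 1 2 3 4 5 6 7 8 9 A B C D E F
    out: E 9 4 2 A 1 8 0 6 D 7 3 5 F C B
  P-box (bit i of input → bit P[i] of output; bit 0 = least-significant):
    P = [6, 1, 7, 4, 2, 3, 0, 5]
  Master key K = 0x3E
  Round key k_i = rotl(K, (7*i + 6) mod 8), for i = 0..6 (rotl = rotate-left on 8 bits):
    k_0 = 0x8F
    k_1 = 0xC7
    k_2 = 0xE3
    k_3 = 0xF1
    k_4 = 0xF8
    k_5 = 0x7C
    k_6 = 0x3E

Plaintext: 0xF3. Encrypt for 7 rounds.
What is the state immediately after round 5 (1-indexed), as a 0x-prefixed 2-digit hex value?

s_0 = plaintext = 0xF3
s_1 = Round(s_0, k_0) = 0xA1
s_2 = Round(s_1, k_1) = 0x9A
s_3 = Round(s_2, k_2) = 0x04
s_4 = Round(s_3, k_3) = 0xCA
s_5 = Round(s_4, k_4) = 0x3F
s_6 = Round(s_5, k_5) = 0x26
s_7 = Round(s_6, k_6) = 0x2F

0x3F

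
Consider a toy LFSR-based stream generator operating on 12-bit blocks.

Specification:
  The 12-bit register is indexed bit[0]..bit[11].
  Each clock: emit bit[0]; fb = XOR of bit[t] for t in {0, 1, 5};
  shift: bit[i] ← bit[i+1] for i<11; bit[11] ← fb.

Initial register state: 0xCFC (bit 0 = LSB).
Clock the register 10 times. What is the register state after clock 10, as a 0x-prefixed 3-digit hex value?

0x197

reg_0 = 0xCFC
clock 1: out=0, reg = 0xE7E
clock 2: out=0, reg = 0x73F
clock 3: out=1, reg = 0xB9F
clock 4: out=1, reg = 0x5CF
clock 5: out=1, reg = 0x2E7
clock 6: out=1, reg = 0x973
clock 7: out=1, reg = 0xCB9
clock 8: out=1, reg = 0x65C
clock 9: out=0, reg = 0x32E
clock 10: out=0, reg = 0x197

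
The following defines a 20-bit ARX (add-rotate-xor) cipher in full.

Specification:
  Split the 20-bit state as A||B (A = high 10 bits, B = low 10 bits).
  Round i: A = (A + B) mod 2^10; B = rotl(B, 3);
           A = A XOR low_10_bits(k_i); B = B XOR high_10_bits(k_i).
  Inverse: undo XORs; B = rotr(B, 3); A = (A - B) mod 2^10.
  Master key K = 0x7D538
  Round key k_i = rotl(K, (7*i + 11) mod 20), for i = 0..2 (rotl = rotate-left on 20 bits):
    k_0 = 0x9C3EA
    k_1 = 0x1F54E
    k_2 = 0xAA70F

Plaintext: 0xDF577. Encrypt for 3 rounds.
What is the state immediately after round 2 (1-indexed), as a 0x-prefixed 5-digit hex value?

s_0 = plaintext = 0xDF577
s_1 = Round(s_0, k_0) = 0xC79CA
s_2 = Round(s_1, k_1) = 0x69A2E
s_3 = Round(s_2, k_2) = 0x36FDD

0x69A2E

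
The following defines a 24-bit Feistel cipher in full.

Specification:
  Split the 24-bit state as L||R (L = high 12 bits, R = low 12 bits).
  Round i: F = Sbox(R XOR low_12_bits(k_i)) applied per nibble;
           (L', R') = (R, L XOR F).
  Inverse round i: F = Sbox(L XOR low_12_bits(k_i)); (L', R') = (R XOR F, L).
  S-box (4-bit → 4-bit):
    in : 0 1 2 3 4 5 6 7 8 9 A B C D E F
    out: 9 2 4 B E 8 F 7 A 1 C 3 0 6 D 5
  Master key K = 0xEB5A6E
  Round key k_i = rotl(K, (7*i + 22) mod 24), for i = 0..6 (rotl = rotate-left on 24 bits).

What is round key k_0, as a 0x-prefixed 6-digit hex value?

K = 0xEB5A6E
k_0 = rotl(K, (7*0+22) mod 24) = rotl(K, 22) = 0xBAD69B

0xBAD69B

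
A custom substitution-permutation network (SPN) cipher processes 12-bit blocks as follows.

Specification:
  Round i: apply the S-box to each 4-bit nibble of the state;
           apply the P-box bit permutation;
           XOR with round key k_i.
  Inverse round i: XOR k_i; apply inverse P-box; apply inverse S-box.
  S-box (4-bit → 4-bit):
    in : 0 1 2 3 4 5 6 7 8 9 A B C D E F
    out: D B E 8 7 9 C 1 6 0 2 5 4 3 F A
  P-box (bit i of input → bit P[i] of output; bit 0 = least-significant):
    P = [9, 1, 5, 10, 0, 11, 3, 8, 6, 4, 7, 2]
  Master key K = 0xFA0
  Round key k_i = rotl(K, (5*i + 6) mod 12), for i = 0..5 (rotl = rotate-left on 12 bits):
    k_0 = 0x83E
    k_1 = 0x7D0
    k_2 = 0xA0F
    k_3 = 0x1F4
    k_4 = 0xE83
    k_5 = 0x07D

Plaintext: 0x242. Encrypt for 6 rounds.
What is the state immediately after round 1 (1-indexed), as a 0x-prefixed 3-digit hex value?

s_0 = plaintext = 0x242
s_1 = Round(s_0, k_0) = 0x481
s_2 = Round(s_1, k_1) = 0x90A
s_3 = Round(s_2, k_2) = 0xB04
s_4 = Round(s_3, k_3) = 0x21F
s_5 = Round(s_4, k_4) = 0x314
s_6 = Round(s_5, k_5) = 0xB5A

0x481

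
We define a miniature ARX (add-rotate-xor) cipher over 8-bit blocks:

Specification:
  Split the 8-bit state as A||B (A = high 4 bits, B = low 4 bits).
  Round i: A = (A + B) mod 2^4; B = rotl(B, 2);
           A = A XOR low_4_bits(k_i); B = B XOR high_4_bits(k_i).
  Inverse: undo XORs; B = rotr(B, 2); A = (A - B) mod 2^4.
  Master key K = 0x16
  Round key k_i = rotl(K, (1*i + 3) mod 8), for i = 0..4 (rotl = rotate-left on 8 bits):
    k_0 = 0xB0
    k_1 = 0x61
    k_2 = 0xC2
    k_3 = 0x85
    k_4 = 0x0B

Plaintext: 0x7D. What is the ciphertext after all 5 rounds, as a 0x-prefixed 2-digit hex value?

0xDB

s_0 = plaintext = 0x7D
s_1 = Round(s_0, k_0) = 0x4C
s_2 = Round(s_1, k_1) = 0x15
s_3 = Round(s_2, k_2) = 0x49
s_4 = Round(s_3, k_3) = 0x8E
s_5 = Round(s_4, k_4) = 0xDB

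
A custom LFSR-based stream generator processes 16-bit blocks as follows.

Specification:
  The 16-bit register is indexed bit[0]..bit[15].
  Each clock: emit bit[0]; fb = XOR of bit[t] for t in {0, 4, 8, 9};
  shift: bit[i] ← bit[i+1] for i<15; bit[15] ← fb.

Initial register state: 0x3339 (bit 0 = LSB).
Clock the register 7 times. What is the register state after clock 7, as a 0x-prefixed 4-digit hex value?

reg_0 = 0x3339
clock 1: out=1, reg = 0x199C
clock 2: out=0, reg = 0x0CCE
clock 3: out=0, reg = 0x0667
clock 4: out=1, reg = 0x0333
clock 5: out=1, reg = 0x0199
clock 6: out=1, reg = 0x80CC
clock 7: out=0, reg = 0x4066

0x4066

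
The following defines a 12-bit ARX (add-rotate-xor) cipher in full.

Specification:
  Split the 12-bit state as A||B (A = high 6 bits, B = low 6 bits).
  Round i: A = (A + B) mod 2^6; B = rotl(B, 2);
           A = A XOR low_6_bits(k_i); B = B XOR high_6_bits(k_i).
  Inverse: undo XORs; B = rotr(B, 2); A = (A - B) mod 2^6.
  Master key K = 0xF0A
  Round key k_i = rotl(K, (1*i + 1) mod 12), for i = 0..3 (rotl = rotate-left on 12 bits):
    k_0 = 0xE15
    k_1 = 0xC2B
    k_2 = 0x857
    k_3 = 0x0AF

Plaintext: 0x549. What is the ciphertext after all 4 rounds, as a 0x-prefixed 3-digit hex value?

0x414

s_0 = plaintext = 0x549
s_1 = Round(s_0, k_0) = 0x2DC
s_2 = Round(s_1, k_1) = 0x301
s_3 = Round(s_2, k_2) = 0x6A5
s_4 = Round(s_3, k_3) = 0x414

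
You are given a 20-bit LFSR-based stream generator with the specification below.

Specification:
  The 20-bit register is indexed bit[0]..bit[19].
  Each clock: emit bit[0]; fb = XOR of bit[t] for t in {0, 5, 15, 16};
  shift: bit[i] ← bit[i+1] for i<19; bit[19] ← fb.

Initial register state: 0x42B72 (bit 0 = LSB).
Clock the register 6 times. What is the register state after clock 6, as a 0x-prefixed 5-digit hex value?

0x550AD

reg_0 = 0x42B72
clock 1: out=0, reg = 0xA15B9
clock 2: out=1, reg = 0x50ADC
clock 3: out=0, reg = 0xA856E
clock 4: out=0, reg = 0x542B7
clock 5: out=1, reg = 0xAA15B
clock 6: out=1, reg = 0x550AD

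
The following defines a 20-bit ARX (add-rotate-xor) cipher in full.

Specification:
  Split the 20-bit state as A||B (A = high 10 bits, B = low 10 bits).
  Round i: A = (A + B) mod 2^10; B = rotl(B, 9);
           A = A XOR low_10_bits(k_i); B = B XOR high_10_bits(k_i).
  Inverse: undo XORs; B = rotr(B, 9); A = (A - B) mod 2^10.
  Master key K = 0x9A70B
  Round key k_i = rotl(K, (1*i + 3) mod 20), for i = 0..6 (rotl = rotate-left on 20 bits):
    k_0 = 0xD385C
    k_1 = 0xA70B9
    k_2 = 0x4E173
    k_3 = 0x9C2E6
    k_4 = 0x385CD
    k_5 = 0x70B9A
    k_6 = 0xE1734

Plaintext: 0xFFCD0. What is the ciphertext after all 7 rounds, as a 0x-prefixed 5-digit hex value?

0x649F9

s_0 = plaintext = 0xFFCD0
s_1 = Round(s_0, k_0) = 0x24F26
s_2 = Round(s_1, k_1) = 0xC030F
s_3 = Round(s_2, k_2) = 0xDF2BF
s_4 = Round(s_3, k_3) = 0x3752F
s_5 = Round(s_4, k_4) = 0xF0676
s_6 = Round(s_5, k_5) = 0x6B4F9
s_7 = Round(s_6, k_6) = 0x649F9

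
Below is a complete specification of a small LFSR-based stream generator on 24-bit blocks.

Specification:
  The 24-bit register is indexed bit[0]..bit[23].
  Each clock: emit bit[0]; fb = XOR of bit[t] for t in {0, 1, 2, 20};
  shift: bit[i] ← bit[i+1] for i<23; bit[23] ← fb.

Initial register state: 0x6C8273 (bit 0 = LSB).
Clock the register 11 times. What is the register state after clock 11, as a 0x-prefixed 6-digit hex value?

0xDA0D90

reg_0 = 0x6C8273
clock 1: out=1, reg = 0x364139
clock 2: out=1, reg = 0x1B209C
clock 3: out=0, reg = 0x0D904E
clock 4: out=0, reg = 0x06C827
clock 5: out=1, reg = 0x836413
clock 6: out=1, reg = 0x41B209
clock 7: out=1, reg = 0xA0D904
clock 8: out=0, reg = 0xD06C82
clock 9: out=0, reg = 0x683641
clock 10: out=1, reg = 0xB41B20
clock 11: out=0, reg = 0xDA0D90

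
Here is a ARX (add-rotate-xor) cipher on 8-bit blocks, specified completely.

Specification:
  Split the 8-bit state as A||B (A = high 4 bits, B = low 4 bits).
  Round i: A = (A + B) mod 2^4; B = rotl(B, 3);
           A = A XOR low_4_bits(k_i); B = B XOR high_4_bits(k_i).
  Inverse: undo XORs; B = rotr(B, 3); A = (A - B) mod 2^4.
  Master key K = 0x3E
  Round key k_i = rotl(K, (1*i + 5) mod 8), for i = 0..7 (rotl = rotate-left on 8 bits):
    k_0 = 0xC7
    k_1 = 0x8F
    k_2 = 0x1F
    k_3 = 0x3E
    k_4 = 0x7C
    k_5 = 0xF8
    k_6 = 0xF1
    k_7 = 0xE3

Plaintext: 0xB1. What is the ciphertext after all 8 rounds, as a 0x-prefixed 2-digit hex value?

s_0 = plaintext = 0xB1
s_1 = Round(s_0, k_0) = 0xB4
s_2 = Round(s_1, k_1) = 0x0A
s_3 = Round(s_2, k_2) = 0x54
s_4 = Round(s_3, k_3) = 0x71
s_5 = Round(s_4, k_4) = 0x4F
s_6 = Round(s_5, k_5) = 0xB0
s_7 = Round(s_6, k_6) = 0xAF
s_8 = Round(s_7, k_7) = 0xA1

0xA1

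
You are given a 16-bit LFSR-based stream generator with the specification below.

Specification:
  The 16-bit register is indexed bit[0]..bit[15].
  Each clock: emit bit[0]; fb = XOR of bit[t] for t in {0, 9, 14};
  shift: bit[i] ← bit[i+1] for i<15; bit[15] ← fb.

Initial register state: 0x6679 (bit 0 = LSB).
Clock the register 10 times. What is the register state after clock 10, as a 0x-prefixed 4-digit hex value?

reg_0 = 0x6679
clock 1: out=1, reg = 0xB33C
clock 2: out=0, reg = 0xD99E
clock 3: out=0, reg = 0xECCF
clock 4: out=1, reg = 0x7667
clock 5: out=1, reg = 0xBB33
clock 6: out=1, reg = 0x5D99
clock 7: out=1, reg = 0x2ECC
clock 8: out=0, reg = 0x9766
clock 9: out=0, reg = 0xCBB3
clock 10: out=1, reg = 0xE5D9

0xE5D9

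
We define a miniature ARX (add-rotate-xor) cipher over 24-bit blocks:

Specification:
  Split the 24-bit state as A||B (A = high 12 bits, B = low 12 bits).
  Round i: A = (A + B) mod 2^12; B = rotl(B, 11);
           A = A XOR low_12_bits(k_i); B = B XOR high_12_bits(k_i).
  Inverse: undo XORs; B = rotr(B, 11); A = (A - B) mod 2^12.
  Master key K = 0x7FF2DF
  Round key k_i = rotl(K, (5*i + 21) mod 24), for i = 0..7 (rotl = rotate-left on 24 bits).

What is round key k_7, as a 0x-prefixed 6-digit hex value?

0xF2DF7F

K = 0x7FF2DF
k_0 = rotl(K, (5*0+21) mod 24) = rotl(K, 21) = 0xEFFE5B
k_1 = rotl(K, (5*1+21) mod 24) = rotl(K, 2) = 0xFFCB7D
k_2 = rotl(K, (5*2+21) mod 24) = rotl(K, 7) = 0xF96FBF
k_3 = rotl(K, (5*3+21) mod 24) = rotl(K, 12) = 0x2DF7FF
k_4 = rotl(K, (5*4+21) mod 24) = rotl(K, 17) = 0xBEFFE5
k_5 = rotl(K, (5*5+21) mod 24) = rotl(K, 22) = 0xDFFCB7
k_6 = rotl(K, (5*6+21) mod 24) = rotl(K, 3) = 0xFF96FB
k_7 = rotl(K, (5*7+21) mod 24) = rotl(K, 8) = 0xF2DF7F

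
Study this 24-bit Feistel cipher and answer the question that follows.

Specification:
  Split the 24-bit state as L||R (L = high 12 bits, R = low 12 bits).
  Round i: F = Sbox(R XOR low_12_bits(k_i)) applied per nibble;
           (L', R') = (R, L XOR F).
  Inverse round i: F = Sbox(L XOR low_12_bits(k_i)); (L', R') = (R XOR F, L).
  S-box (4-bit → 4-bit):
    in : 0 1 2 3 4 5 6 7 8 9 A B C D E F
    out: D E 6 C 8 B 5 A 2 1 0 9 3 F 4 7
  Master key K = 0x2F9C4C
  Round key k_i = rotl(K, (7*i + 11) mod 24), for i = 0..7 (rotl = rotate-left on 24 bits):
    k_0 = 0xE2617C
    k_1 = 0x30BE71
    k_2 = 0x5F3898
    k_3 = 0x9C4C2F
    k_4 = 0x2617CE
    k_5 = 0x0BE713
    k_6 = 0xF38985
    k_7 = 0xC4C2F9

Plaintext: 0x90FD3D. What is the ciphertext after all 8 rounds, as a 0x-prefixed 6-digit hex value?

s_0 = plaintext = 0x90FD3D
s_1 = Round(s_0, k_0) = 0xD3DA81
s_2 = Round(s_1, k_1) = 0xA81540
s_3 = Round(s_2, k_2) = 0x540573
s_4 = Round(s_3, k_3) = 0x5734F3
s_5 = Round(s_4, k_4) = 0x4F39BC
s_6 = Round(s_5, k_5) = 0x9BC0F4
s_7 = Round(s_6, k_6) = 0x0F4812
s_8 = Round(s_7, k_7) = 0x8120BD

0x8120BD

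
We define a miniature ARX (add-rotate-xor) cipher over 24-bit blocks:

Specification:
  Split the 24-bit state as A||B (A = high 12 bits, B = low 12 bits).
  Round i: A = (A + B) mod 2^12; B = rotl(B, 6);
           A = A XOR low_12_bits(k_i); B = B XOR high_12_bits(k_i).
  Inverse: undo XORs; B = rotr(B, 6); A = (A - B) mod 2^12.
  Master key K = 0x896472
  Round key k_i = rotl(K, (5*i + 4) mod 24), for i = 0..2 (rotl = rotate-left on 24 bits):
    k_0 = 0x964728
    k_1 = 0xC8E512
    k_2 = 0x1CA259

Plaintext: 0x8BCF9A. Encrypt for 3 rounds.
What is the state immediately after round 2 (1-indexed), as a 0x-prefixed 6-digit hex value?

0xA4AA31

s_0 = plaintext = 0x8BCF9A
s_1 = Round(s_0, k_0) = 0xF7EFDA
s_2 = Round(s_1, k_1) = 0xA4AA31
s_3 = Round(s_2, k_2) = 0x622DA2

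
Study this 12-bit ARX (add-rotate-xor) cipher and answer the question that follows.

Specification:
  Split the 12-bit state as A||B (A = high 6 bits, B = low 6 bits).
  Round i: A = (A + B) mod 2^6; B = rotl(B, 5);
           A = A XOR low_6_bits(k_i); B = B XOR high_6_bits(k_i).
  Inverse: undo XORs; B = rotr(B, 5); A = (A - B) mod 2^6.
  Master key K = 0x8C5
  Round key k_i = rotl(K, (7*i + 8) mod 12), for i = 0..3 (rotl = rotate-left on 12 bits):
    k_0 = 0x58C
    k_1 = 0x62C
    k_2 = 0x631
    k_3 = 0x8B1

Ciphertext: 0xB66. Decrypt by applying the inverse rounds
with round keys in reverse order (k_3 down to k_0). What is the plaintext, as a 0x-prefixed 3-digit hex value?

s_0 = ciphertext = 0xB66
s_1 = InvRound(s_0, k_3) = 0x508
s_2 = InvRound(s_1, k_2) = 0x160
s_3 = InvRound(s_2, k_1) = 0xE31
s_4 = InvRound(s_3, k_0) = 0x94F

0x94F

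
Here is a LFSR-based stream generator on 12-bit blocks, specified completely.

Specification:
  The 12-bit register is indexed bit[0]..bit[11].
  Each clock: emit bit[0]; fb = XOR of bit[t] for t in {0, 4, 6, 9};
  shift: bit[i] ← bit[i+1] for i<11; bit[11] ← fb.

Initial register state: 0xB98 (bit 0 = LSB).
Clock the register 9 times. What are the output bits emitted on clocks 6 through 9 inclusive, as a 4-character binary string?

0011

reg_0 = 0xB98
clock 1: out=0, reg = 0x5CC
clock 2: out=0, reg = 0xAE6
clock 3: out=0, reg = 0x573
clock 4: out=1, reg = 0xAB9
clock 5: out=1, reg = 0xD5C
clock 6: out=0, reg = 0x6AE
clock 7: out=0, reg = 0xB57
clock 8: out=1, reg = 0x5AB
clock 9: out=1, reg = 0xAD5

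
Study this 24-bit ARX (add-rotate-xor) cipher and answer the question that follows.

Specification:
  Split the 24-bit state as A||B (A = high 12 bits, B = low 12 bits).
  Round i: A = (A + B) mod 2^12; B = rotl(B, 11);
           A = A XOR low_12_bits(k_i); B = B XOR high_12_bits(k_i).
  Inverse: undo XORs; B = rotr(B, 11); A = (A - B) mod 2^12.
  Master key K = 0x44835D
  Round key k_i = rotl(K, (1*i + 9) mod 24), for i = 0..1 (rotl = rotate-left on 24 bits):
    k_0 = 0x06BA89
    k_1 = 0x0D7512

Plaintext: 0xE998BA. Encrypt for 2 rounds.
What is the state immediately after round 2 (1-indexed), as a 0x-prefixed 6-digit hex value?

0x7022CC

s_0 = plaintext = 0xE998BA
s_1 = Round(s_0, k_0) = 0xDDA436
s_2 = Round(s_1, k_1) = 0x7022CC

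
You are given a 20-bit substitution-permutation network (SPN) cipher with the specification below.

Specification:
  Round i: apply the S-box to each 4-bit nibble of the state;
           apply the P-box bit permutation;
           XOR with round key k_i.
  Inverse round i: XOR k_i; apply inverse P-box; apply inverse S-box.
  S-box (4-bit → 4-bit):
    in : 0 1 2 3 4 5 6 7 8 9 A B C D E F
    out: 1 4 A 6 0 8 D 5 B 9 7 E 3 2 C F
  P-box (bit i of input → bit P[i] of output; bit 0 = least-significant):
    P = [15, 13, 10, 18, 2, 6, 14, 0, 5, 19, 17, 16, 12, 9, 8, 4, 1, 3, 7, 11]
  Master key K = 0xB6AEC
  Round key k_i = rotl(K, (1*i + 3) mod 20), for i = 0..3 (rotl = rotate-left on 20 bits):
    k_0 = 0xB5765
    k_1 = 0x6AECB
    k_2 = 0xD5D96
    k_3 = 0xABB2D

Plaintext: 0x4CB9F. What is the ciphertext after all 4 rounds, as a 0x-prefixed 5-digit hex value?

s_0 = plaintext = 0x4CB9F
s_1 = Round(s_0, k_0) = 0x4E160
s_2 = Round(s_1, k_1) = 0x46FDE
s_3 = Round(s_2, k_2) = 0x248E6
s_4 = Round(s_3, k_3) = 0x77704

0x77704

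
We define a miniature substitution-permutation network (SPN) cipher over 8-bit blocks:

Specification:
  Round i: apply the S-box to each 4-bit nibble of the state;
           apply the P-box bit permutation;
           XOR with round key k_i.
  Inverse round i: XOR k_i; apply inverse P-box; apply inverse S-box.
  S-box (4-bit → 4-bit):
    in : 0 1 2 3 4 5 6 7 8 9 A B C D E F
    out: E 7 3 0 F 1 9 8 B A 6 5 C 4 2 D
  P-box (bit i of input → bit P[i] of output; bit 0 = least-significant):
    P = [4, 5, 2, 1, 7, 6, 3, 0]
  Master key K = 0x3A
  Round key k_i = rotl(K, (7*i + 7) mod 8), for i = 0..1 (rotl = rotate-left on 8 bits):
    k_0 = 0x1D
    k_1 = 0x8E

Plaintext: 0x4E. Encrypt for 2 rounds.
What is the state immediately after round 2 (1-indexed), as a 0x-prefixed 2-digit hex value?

0x31

s_0 = plaintext = 0x4E
s_1 = Round(s_0, k_0) = 0xF4
s_2 = Round(s_1, k_1) = 0x31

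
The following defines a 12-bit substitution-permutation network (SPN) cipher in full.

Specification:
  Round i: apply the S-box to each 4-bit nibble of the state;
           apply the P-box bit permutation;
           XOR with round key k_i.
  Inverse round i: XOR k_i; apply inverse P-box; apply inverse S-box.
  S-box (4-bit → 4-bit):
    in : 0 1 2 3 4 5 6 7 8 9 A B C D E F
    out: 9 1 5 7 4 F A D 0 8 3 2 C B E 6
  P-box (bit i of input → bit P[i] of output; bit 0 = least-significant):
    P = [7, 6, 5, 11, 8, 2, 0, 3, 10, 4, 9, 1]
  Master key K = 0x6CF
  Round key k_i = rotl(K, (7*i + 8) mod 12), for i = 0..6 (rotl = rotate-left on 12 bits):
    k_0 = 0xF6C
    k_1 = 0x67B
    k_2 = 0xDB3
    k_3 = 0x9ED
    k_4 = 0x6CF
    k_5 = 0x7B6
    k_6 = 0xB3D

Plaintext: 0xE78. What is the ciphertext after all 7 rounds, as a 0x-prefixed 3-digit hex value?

0x7A4

s_0 = plaintext = 0xE78
s_1 = Round(s_0, k_0) = 0xC77
s_2 = Round(s_1, k_1) = 0xDD0
s_3 = Round(s_2, k_2) = 0x02D
s_4 = Round(s_3, k_3) = 0x42E
s_5 = Round(s_4, k_4) = 0xDAE
s_6 = Round(s_5, k_5) = 0xAC0
s_7 = Round(s_6, k_6) = 0x7A4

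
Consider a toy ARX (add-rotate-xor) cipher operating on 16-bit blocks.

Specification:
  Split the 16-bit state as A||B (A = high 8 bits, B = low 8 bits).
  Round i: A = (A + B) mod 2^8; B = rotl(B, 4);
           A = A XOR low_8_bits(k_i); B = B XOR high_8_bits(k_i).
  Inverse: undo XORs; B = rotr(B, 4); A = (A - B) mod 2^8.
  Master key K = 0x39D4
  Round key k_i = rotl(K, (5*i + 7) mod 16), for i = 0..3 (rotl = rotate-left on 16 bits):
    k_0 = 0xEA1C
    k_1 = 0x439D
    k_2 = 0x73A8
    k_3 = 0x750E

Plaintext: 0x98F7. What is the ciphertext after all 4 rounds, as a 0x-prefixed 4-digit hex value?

0x3758

s_0 = plaintext = 0x98F7
s_1 = Round(s_0, k_0) = 0x9395
s_2 = Round(s_1, k_1) = 0xB51A
s_3 = Round(s_2, k_2) = 0x67D2
s_4 = Round(s_3, k_3) = 0x3758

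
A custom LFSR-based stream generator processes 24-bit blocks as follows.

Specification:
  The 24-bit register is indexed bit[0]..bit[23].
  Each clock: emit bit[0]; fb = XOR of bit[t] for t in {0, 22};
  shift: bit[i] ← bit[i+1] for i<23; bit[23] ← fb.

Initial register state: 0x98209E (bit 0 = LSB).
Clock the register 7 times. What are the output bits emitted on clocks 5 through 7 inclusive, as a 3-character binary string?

100

reg_0 = 0x98209E
clock 1: out=0, reg = 0x4C104F
clock 2: out=1, reg = 0x260827
clock 3: out=1, reg = 0x930413
clock 4: out=1, reg = 0xC98209
clock 5: out=1, reg = 0x64C104
clock 6: out=0, reg = 0xB26082
clock 7: out=0, reg = 0x593041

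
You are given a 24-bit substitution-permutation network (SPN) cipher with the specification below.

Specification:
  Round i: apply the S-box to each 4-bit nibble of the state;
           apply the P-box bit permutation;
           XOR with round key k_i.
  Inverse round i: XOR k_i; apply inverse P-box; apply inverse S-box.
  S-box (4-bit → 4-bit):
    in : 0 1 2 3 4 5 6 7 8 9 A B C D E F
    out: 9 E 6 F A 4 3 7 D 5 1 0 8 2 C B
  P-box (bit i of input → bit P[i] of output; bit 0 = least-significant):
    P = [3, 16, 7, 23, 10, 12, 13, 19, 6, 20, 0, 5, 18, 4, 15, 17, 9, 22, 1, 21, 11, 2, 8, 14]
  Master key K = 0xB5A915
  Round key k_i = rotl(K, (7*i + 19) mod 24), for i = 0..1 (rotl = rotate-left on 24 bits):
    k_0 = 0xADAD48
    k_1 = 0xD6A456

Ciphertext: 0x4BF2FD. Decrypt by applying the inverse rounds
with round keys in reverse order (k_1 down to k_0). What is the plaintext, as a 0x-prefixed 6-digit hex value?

0xA16EA9

s_0 = ciphertext = 0x4BF2FD
s_1 = InvRound(s_0, k_1) = 0xC9A1F3
s_2 = InvRound(s_1, k_0) = 0xA16EA9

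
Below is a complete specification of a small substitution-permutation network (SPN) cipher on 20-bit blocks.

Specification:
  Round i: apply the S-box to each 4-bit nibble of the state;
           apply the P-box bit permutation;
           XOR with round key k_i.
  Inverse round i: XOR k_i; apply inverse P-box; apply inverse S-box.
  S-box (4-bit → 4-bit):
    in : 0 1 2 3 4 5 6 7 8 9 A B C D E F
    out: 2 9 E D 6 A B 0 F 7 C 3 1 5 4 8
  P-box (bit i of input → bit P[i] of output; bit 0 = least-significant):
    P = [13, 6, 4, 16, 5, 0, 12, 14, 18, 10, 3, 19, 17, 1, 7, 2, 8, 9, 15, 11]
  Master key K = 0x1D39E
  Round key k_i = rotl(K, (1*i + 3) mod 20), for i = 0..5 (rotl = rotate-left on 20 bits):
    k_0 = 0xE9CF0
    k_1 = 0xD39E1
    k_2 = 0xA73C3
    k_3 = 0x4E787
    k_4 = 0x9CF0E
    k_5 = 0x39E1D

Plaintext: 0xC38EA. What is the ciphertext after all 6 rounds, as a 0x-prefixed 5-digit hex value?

s_0 = plaintext = 0xC38EA
s_1 = Round(s_0, k_0) = 0x1896C
s_2 = Round(s_1, k_1) = 0xB544E
s_3 = Round(s_2, k_2) = 0xA64DC
s_4 = Round(s_3, k_3) = 0x65BA9
s_5 = Round(s_4, k_4) = 0xDB058
s_6 = Round(s_5, k_5) = 0x07B4E

0x07B4E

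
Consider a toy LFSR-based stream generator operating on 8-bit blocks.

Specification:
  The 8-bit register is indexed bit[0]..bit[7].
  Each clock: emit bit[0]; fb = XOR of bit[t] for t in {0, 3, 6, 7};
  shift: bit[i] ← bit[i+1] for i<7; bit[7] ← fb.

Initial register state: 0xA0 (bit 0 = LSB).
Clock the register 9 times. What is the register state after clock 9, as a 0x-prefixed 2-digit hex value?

0x98

reg_0 = 0xA0
clock 1: out=0, reg = 0xD0
clock 2: out=0, reg = 0x68
clock 3: out=0, reg = 0x34
clock 4: out=0, reg = 0x1A
clock 5: out=0, reg = 0x8D
clock 6: out=1, reg = 0xC6
clock 7: out=0, reg = 0x63
clock 8: out=1, reg = 0x31
clock 9: out=1, reg = 0x98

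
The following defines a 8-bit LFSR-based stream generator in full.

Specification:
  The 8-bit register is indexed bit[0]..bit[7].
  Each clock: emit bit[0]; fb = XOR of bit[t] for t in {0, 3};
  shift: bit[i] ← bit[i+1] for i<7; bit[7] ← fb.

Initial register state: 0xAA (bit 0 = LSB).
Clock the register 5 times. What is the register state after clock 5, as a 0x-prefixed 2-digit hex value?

0xFD

reg_0 = 0xAA
clock 1: out=0, reg = 0xD5
clock 2: out=1, reg = 0xEA
clock 3: out=0, reg = 0xF5
clock 4: out=1, reg = 0xFA
clock 5: out=0, reg = 0xFD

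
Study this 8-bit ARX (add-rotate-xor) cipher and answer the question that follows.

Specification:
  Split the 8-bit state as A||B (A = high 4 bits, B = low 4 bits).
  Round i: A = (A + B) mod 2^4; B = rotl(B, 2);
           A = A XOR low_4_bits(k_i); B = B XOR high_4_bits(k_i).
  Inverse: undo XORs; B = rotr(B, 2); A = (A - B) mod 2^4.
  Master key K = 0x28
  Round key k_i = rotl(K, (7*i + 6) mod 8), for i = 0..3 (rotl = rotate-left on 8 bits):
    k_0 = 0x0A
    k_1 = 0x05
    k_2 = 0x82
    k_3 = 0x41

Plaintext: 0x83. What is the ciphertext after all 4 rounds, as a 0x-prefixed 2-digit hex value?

0xC5

s_0 = plaintext = 0x83
s_1 = Round(s_0, k_0) = 0x1C
s_2 = Round(s_1, k_1) = 0x83
s_3 = Round(s_2, k_2) = 0x94
s_4 = Round(s_3, k_3) = 0xC5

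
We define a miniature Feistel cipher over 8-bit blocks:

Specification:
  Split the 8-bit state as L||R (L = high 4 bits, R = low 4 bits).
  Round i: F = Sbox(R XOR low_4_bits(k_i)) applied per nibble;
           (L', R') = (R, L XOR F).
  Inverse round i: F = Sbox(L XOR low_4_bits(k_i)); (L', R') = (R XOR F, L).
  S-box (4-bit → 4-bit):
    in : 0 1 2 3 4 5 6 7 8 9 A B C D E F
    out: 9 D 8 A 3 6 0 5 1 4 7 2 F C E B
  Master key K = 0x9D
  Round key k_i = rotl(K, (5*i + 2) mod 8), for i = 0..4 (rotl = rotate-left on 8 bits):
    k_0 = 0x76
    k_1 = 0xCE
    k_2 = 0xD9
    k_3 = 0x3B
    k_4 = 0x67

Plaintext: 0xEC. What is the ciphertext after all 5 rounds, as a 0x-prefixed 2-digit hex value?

s_0 = plaintext = 0xEC
s_1 = Round(s_0, k_0) = 0xC9
s_2 = Round(s_1, k_1) = 0x99
s_3 = Round(s_2, k_2) = 0x90
s_4 = Round(s_3, k_3) = 0x0B
s_5 = Round(s_4, k_4) = 0xBF

0xBF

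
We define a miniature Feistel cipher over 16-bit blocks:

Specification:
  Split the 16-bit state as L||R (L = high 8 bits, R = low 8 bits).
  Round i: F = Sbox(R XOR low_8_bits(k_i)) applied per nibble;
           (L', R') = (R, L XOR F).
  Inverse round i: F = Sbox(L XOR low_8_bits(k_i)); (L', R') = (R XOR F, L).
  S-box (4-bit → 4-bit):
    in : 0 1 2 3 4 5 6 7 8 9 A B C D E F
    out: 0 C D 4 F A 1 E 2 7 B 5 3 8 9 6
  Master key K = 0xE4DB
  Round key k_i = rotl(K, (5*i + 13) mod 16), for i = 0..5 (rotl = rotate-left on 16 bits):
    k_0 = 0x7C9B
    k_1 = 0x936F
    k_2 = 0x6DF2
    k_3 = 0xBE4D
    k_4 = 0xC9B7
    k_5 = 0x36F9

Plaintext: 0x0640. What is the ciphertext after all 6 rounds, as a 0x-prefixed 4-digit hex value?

s_0 = plaintext = 0x0640
s_1 = Round(s_0, k_0) = 0x4083
s_2 = Round(s_1, k_1) = 0x83D3
s_3 = Round(s_2, k_2) = 0xD35F
s_4 = Round(s_3, k_3) = 0x5F1E
s_5 = Round(s_4, k_4) = 0x1EE8
s_6 = Round(s_5, k_5) = 0xE8D2

0xE8D2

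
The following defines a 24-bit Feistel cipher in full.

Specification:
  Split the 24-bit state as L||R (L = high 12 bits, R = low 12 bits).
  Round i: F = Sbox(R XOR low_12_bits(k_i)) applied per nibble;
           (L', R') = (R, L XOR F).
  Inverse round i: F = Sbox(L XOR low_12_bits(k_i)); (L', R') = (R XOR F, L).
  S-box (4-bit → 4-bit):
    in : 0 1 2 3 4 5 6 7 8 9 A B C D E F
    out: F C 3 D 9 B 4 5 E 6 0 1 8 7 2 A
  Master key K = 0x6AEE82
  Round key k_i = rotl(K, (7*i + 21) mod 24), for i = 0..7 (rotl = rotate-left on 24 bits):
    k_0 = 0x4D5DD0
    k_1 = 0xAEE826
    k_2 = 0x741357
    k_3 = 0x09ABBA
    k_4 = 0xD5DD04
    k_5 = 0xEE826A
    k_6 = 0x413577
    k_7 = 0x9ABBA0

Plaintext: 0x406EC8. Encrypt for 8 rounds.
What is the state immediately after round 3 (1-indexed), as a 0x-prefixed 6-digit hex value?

s_0 = plaintext = 0x406EC8
s_1 = Round(s_0, k_0) = 0xEC89C8
s_2 = Round(s_1, k_1) = 0x9C82EA
s_3 = Round(s_2, k_2) = 0x2EA5DF
s_4 = Round(s_3, k_3) = 0x5DF0A1
s_5 = Round(s_4, k_4) = 0x0A12D4
s_6 = Round(s_5, k_5) = 0x2D4FB3
s_7 = Round(s_6, k_6) = 0xFB325D
s_8 = Round(s_7, k_7) = 0x25D914

0x2EA5DF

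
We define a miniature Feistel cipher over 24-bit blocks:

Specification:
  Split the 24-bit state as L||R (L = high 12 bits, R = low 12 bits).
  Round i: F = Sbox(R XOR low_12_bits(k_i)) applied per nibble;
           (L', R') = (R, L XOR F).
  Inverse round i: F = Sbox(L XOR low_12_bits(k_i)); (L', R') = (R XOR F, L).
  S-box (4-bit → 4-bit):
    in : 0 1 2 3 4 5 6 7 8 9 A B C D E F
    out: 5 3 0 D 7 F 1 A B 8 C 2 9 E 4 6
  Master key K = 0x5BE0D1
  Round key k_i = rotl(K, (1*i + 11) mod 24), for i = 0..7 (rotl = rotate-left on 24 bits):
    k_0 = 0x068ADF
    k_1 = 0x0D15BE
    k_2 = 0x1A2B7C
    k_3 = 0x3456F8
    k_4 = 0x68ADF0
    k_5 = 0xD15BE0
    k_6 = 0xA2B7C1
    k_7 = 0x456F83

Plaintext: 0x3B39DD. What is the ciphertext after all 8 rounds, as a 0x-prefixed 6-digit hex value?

0x5CFBB6

s_0 = plaintext = 0x3B39DD
s_1 = Round(s_0, k_0) = 0x9DDEE3
s_2 = Round(s_1, k_1) = 0xEE3B23
s_3 = Round(s_2, k_2) = 0xB23B15
s_4 = Round(s_3, k_3) = 0xB1556D
s_5 = Round(s_4, k_4) = 0x56D09B
s_6 = Round(s_5, k_5) = 0x09B7CF
s_7 = Round(s_6, k_6) = 0x7CF5CF
s_8 = Round(s_7, k_7) = 0x5CFBB6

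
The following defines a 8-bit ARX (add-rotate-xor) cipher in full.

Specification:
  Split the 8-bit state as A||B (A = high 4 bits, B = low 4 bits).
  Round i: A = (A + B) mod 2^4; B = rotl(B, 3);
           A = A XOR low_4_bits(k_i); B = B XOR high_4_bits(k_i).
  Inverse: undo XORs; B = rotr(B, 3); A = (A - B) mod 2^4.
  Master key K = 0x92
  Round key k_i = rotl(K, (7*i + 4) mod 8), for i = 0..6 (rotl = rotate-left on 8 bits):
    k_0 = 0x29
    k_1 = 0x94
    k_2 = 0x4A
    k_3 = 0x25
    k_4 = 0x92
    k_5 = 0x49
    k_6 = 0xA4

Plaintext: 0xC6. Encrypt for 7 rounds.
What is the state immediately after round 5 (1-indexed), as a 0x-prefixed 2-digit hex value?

0xCB

s_0 = plaintext = 0xC6
s_1 = Round(s_0, k_0) = 0xB1
s_2 = Round(s_1, k_1) = 0x81
s_3 = Round(s_2, k_2) = 0x3C
s_4 = Round(s_3, k_3) = 0xA4
s_5 = Round(s_4, k_4) = 0xCB
s_6 = Round(s_5, k_5) = 0xE9
s_7 = Round(s_6, k_6) = 0x36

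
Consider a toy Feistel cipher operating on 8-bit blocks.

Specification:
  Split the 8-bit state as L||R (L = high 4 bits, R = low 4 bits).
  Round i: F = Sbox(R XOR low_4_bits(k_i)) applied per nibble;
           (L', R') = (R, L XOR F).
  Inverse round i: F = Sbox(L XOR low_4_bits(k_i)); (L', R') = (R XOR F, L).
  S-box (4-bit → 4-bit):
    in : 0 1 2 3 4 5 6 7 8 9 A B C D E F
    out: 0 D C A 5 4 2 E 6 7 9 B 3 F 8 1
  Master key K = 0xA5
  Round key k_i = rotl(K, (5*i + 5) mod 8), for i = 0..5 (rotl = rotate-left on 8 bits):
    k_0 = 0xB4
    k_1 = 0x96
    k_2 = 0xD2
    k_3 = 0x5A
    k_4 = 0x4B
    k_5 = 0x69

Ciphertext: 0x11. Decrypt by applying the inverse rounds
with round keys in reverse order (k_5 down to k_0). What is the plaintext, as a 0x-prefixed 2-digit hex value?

0x79

s_0 = ciphertext = 0x11
s_1 = InvRound(s_0, k_5) = 0x71
s_2 = InvRound(s_1, k_4) = 0x27
s_3 = InvRound(s_2, k_3) = 0x12
s_4 = InvRound(s_3, k_2) = 0x81
s_5 = InvRound(s_4, k_1) = 0x98
s_6 = InvRound(s_5, k_0) = 0x79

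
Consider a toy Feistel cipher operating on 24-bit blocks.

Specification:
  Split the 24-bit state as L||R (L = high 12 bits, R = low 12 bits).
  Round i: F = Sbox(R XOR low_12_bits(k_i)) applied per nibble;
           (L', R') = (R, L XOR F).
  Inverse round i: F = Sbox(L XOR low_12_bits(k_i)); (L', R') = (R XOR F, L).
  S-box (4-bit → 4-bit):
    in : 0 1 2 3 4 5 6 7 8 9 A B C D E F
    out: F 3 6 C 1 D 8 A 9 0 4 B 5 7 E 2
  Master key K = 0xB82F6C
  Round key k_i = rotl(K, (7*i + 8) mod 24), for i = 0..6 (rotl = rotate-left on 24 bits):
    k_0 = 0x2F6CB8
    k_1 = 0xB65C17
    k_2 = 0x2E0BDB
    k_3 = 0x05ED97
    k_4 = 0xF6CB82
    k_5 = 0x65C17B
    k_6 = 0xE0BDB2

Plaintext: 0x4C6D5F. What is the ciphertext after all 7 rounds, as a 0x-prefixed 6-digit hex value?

0xCD3765

s_0 = plaintext = 0x4C6D5F
s_1 = Round(s_0, k_0) = 0xD5F72C
s_2 = Round(s_1, k_1) = 0x72C694
s_3 = Round(s_2, k_2) = 0x69403E
s_4 = Round(s_3, k_3) = 0x03E1D4
s_5 = Round(s_4, k_4) = 0x1D44E6
s_6 = Round(s_5, k_5) = 0x4E6CD3
s_7 = Round(s_6, k_6) = 0xCD3765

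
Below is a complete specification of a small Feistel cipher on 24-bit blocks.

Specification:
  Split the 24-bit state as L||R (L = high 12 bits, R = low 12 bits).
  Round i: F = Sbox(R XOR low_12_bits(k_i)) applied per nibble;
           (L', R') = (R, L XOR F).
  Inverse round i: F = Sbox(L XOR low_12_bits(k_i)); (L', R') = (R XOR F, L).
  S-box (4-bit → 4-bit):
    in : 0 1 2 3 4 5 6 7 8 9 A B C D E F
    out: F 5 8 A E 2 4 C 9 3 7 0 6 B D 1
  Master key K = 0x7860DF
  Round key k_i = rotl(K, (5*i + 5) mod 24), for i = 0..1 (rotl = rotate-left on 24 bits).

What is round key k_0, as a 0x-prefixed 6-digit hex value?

K = 0x7860DF
k_0 = rotl(K, (5*0+5) mod 24) = rotl(K, 5) = 0x0C1BEF

0x0C1BEF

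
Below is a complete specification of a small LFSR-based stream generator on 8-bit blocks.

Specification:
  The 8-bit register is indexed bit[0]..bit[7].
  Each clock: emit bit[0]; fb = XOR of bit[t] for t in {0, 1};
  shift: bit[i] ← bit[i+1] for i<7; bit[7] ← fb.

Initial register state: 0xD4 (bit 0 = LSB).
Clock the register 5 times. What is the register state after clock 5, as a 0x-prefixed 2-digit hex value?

0xF6

reg_0 = 0xD4
clock 1: out=0, reg = 0x6A
clock 2: out=0, reg = 0xB5
clock 3: out=1, reg = 0xDA
clock 4: out=0, reg = 0xED
clock 5: out=1, reg = 0xF6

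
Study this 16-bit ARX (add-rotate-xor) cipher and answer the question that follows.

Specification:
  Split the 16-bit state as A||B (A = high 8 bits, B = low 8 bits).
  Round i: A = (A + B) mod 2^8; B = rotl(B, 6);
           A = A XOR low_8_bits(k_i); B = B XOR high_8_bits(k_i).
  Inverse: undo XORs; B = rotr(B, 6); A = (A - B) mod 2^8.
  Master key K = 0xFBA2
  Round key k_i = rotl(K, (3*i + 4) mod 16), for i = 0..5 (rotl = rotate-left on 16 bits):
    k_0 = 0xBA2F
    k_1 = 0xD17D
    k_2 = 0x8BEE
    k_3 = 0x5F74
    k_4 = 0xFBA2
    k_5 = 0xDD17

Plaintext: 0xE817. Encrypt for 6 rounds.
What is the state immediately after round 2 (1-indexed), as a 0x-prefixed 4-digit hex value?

0x320E

s_0 = plaintext = 0xE817
s_1 = Round(s_0, k_0) = 0xD07F
s_2 = Round(s_1, k_1) = 0x320E
s_3 = Round(s_2, k_2) = 0xAE08
s_4 = Round(s_3, k_3) = 0xC25D
s_5 = Round(s_4, k_4) = 0xBDAC
s_6 = Round(s_5, k_5) = 0x7EF6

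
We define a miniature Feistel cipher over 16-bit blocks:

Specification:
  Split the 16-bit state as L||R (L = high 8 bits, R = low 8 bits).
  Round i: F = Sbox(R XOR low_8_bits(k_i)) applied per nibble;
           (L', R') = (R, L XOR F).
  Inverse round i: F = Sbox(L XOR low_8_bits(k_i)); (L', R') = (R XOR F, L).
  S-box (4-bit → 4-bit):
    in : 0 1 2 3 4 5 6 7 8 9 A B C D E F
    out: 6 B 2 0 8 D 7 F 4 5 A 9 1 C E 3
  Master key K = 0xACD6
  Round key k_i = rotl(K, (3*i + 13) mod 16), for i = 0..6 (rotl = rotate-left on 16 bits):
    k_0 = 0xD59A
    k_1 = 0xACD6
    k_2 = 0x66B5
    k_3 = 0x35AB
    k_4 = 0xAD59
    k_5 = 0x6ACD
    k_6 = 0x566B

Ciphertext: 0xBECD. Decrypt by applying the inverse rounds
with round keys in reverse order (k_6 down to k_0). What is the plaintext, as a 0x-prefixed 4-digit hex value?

0x0082

s_0 = ciphertext = 0xBECD
s_1 = InvRound(s_0, k_6) = 0x00BE
s_2 = InvRound(s_1, k_5) = 0xA200
s_3 = InvRound(s_2, k_4) = 0x39A2
s_4 = InvRound(s_3, k_3) = 0xF039
s_5 = InvRound(s_4, k_2) = 0xB4F0
s_6 = InvRound(s_5, k_1) = 0x82B4
s_7 = InvRound(s_6, k_0) = 0x0082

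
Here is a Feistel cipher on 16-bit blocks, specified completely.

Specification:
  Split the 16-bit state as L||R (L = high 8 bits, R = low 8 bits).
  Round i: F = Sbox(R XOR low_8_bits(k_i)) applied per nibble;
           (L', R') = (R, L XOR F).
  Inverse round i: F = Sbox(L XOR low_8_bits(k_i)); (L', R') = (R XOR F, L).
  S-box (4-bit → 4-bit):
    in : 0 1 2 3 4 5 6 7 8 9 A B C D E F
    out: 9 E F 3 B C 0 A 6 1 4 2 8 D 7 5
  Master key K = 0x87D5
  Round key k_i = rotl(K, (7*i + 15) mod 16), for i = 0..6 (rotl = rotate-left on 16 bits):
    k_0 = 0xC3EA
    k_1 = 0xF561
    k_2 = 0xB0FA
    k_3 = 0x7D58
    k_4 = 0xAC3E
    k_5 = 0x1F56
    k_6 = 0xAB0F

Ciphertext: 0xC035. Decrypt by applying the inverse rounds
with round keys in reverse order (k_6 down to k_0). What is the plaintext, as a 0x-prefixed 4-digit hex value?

s_0 = ciphertext = 0xC035
s_1 = InvRound(s_0, k_6) = 0xB0C0
s_2 = InvRound(s_1, k_5) = 0xB0B0
s_3 = InvRound(s_2, k_4) = 0xD7B0
s_4 = InvRound(s_3, k_3) = 0xD5D7
s_5 = InvRound(s_4, k_2) = 0x22D5
s_6 = InvRound(s_5, k_1) = 0x6622
s_7 = InvRound(s_6, k_0) = 0x4A66

0x4A66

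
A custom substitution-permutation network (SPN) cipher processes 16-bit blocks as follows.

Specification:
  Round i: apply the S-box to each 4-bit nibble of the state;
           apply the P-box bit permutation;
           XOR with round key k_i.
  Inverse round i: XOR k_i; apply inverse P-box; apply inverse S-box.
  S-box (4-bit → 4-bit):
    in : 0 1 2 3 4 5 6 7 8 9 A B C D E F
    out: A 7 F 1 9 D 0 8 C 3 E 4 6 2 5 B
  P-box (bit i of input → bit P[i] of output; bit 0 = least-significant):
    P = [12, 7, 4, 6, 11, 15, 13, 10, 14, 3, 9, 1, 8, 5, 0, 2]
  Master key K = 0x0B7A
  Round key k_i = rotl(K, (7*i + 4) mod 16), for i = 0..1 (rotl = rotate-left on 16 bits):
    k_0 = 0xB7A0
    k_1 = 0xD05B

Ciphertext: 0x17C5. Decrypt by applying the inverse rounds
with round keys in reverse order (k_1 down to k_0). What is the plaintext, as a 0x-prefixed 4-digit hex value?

s_0 = ciphertext = 0x17C5
s_1 = InvRound(s_0, k_1) = 0x420C
s_2 = InvRound(s_1, k_0) = 0xF9A9

0xF9A9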